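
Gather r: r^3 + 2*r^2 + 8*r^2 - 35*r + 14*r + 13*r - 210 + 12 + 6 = r^3 + 10*r^2 - 8*r - 192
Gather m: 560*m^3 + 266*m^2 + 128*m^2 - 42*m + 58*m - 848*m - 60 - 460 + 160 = 560*m^3 + 394*m^2 - 832*m - 360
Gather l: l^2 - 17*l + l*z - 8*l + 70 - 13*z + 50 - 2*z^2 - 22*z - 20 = l^2 + l*(z - 25) - 2*z^2 - 35*z + 100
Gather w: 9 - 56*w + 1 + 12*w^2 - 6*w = 12*w^2 - 62*w + 10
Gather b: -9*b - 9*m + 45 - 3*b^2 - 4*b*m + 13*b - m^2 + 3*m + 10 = -3*b^2 + b*(4 - 4*m) - m^2 - 6*m + 55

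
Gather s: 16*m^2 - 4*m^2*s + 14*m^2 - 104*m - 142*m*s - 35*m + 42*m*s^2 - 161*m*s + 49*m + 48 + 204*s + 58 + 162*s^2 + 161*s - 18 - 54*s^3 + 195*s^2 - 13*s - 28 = 30*m^2 - 90*m - 54*s^3 + s^2*(42*m + 357) + s*(-4*m^2 - 303*m + 352) + 60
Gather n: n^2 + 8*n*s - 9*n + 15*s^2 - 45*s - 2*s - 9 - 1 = n^2 + n*(8*s - 9) + 15*s^2 - 47*s - 10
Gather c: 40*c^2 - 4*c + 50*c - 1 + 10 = 40*c^2 + 46*c + 9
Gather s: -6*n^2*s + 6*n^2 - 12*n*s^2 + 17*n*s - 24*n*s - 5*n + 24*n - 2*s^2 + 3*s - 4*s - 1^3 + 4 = 6*n^2 + 19*n + s^2*(-12*n - 2) + s*(-6*n^2 - 7*n - 1) + 3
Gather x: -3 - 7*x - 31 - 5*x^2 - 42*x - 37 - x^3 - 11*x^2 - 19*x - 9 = -x^3 - 16*x^2 - 68*x - 80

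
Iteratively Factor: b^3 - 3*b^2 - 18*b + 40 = (b - 2)*(b^2 - b - 20) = (b - 5)*(b - 2)*(b + 4)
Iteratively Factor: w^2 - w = (w - 1)*(w)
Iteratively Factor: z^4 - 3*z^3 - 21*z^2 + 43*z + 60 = (z + 4)*(z^3 - 7*z^2 + 7*z + 15) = (z - 5)*(z + 4)*(z^2 - 2*z - 3) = (z - 5)*(z + 1)*(z + 4)*(z - 3)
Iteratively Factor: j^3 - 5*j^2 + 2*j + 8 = (j - 4)*(j^2 - j - 2) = (j - 4)*(j - 2)*(j + 1)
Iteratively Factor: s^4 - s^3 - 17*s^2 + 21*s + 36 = (s + 4)*(s^3 - 5*s^2 + 3*s + 9) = (s - 3)*(s + 4)*(s^2 - 2*s - 3) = (s - 3)*(s + 1)*(s + 4)*(s - 3)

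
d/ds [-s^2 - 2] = -2*s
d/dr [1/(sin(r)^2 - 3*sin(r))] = (3 - 2*sin(r))*cos(r)/((sin(r) - 3)^2*sin(r)^2)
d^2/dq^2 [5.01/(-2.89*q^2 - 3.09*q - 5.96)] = (83.688042*q^2 + 89.479602*q - 5.01*(5.78*q + 3.09)*(11.56*q + 6.18) + 172.588488)/(2.89*q^2 + 3.09*q + 5.96)^3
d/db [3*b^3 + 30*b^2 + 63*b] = 9*b^2 + 60*b + 63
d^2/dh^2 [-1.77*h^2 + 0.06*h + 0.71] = -3.54000000000000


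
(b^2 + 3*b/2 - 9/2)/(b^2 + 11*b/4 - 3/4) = 2*(2*b - 3)/(4*b - 1)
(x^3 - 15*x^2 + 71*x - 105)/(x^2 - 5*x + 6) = (x^2 - 12*x + 35)/(x - 2)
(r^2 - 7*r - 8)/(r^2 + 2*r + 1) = (r - 8)/(r + 1)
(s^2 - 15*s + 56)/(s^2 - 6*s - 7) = (s - 8)/(s + 1)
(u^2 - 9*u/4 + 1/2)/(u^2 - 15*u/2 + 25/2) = (4*u^2 - 9*u + 2)/(2*(2*u^2 - 15*u + 25))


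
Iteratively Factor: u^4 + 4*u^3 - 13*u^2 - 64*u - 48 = (u + 3)*(u^3 + u^2 - 16*u - 16) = (u + 3)*(u + 4)*(u^2 - 3*u - 4) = (u + 1)*(u + 3)*(u + 4)*(u - 4)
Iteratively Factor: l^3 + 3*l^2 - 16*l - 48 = (l + 4)*(l^2 - l - 12) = (l - 4)*(l + 4)*(l + 3)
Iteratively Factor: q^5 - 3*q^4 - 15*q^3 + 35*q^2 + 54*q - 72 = (q - 3)*(q^4 - 15*q^2 - 10*q + 24) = (q - 3)*(q + 3)*(q^3 - 3*q^2 - 6*q + 8) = (q - 3)*(q - 1)*(q + 3)*(q^2 - 2*q - 8) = (q - 3)*(q - 1)*(q + 2)*(q + 3)*(q - 4)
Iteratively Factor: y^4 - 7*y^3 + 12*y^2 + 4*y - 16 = (y - 2)*(y^3 - 5*y^2 + 2*y + 8) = (y - 4)*(y - 2)*(y^2 - y - 2) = (y - 4)*(y - 2)^2*(y + 1)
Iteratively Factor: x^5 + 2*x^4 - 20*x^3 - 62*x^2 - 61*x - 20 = (x + 1)*(x^4 + x^3 - 21*x^2 - 41*x - 20) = (x + 1)^2*(x^3 - 21*x - 20) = (x + 1)^2*(x + 4)*(x^2 - 4*x - 5) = (x - 5)*(x + 1)^2*(x + 4)*(x + 1)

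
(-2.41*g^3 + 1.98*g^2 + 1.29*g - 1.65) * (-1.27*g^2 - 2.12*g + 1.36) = 3.0607*g^5 + 2.5946*g^4 - 9.1135*g^3 + 2.0535*g^2 + 5.2524*g - 2.244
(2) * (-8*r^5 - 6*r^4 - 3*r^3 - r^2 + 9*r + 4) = -16*r^5 - 12*r^4 - 6*r^3 - 2*r^2 + 18*r + 8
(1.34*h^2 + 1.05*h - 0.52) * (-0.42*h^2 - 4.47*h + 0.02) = -0.5628*h^4 - 6.4308*h^3 - 4.4483*h^2 + 2.3454*h - 0.0104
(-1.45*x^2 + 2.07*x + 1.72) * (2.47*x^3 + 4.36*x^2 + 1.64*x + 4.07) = -3.5815*x^5 - 1.2091*x^4 + 10.8956*x^3 + 4.9925*x^2 + 11.2457*x + 7.0004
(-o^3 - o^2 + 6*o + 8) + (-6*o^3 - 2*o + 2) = -7*o^3 - o^2 + 4*o + 10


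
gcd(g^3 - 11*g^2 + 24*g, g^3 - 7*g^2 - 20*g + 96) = g^2 - 11*g + 24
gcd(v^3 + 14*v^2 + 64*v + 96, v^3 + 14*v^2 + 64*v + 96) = v^3 + 14*v^2 + 64*v + 96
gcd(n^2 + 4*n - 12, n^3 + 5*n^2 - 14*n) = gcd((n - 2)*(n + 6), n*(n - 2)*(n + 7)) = n - 2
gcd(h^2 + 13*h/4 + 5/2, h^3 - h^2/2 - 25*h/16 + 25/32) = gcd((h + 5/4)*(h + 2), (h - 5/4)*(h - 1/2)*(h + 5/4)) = h + 5/4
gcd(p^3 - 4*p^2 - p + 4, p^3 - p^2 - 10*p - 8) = p^2 - 3*p - 4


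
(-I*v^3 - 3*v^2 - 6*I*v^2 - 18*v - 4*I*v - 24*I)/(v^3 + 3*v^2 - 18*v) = (-I*v^2 - 3*v - 4*I)/(v*(v - 3))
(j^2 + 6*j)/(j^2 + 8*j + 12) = j/(j + 2)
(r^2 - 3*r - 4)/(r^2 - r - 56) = (-r^2 + 3*r + 4)/(-r^2 + r + 56)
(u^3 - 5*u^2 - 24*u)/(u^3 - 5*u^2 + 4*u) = (u^2 - 5*u - 24)/(u^2 - 5*u + 4)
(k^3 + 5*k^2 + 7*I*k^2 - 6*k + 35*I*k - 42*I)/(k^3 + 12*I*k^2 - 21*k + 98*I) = (k^2 + 5*k - 6)/(k^2 + 5*I*k + 14)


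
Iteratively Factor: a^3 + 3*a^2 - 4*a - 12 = (a + 2)*(a^2 + a - 6) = (a + 2)*(a + 3)*(a - 2)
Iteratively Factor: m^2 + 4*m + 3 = (m + 1)*(m + 3)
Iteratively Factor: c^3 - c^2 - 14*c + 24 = (c - 2)*(c^2 + c - 12) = (c - 2)*(c + 4)*(c - 3)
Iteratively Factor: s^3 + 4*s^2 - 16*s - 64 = (s - 4)*(s^2 + 8*s + 16) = (s - 4)*(s + 4)*(s + 4)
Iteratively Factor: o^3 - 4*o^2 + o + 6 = (o + 1)*(o^2 - 5*o + 6) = (o - 2)*(o + 1)*(o - 3)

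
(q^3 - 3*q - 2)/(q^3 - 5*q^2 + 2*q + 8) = (q + 1)/(q - 4)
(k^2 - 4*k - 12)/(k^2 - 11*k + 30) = (k + 2)/(k - 5)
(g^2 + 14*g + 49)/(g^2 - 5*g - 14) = (g^2 + 14*g + 49)/(g^2 - 5*g - 14)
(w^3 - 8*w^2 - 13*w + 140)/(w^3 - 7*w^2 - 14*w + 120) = (w - 7)/(w - 6)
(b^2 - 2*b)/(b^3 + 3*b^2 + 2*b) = (b - 2)/(b^2 + 3*b + 2)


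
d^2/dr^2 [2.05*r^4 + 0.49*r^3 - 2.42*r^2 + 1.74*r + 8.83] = 24.6*r^2 + 2.94*r - 4.84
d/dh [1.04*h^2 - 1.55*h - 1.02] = 2.08*h - 1.55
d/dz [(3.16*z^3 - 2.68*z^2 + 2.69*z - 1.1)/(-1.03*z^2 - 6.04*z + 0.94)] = (-3.2548*z^4 - 38.1728*z^3 + 27.8691*z^2 - 7.3044*z - 4.1154)/(1.0609*z^4 + 12.4424*z^3 + 34.5452*z^2 - 11.3552*z + 0.8836)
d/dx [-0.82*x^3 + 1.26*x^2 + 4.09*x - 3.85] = -2.46*x^2 + 2.52*x + 4.09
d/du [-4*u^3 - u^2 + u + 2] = -12*u^2 - 2*u + 1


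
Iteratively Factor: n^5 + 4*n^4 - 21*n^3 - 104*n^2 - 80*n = (n + 4)*(n^4 - 21*n^2 - 20*n) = (n - 5)*(n + 4)*(n^3 + 5*n^2 + 4*n) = n*(n - 5)*(n + 4)*(n^2 + 5*n + 4) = n*(n - 5)*(n + 1)*(n + 4)*(n + 4)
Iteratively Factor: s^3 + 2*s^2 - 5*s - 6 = (s + 1)*(s^2 + s - 6) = (s + 1)*(s + 3)*(s - 2)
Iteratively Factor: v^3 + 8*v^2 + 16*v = (v + 4)*(v^2 + 4*v) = v*(v + 4)*(v + 4)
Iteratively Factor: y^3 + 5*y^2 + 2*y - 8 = (y + 4)*(y^2 + y - 2) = (y - 1)*(y + 4)*(y + 2)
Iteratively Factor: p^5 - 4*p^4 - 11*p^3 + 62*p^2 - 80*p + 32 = (p + 4)*(p^4 - 8*p^3 + 21*p^2 - 22*p + 8) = (p - 2)*(p + 4)*(p^3 - 6*p^2 + 9*p - 4) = (p - 4)*(p - 2)*(p + 4)*(p^2 - 2*p + 1) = (p - 4)*(p - 2)*(p - 1)*(p + 4)*(p - 1)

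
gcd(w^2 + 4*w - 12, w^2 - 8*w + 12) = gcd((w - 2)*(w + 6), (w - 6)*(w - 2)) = w - 2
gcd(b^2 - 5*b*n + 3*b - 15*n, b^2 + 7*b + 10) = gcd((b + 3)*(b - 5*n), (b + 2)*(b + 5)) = 1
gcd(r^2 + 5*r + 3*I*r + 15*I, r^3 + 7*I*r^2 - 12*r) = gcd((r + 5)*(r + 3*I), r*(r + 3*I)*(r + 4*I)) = r + 3*I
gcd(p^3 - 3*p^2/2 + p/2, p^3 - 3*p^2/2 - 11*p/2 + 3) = p - 1/2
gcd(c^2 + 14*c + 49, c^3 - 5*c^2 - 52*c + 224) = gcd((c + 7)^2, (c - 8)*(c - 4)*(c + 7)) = c + 7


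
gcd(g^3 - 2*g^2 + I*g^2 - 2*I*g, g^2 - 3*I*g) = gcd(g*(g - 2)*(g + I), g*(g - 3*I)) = g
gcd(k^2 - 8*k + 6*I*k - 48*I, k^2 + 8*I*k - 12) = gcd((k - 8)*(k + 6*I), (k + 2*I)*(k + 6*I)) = k + 6*I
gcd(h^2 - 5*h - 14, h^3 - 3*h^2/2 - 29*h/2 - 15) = h + 2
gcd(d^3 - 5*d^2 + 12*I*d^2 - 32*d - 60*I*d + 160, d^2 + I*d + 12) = d + 4*I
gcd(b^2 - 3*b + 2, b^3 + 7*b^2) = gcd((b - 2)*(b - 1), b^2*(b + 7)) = 1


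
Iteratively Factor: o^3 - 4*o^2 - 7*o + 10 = (o - 5)*(o^2 + o - 2) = (o - 5)*(o + 2)*(o - 1)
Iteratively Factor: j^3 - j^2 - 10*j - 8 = (j - 4)*(j^2 + 3*j + 2) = (j - 4)*(j + 2)*(j + 1)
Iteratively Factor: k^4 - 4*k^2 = (k)*(k^3 - 4*k) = k^2*(k^2 - 4) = k^2*(k + 2)*(k - 2)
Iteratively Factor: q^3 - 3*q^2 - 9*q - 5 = (q + 1)*(q^2 - 4*q - 5) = (q + 1)^2*(q - 5)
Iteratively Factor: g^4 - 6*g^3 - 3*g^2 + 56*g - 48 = (g - 4)*(g^3 - 2*g^2 - 11*g + 12) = (g - 4)*(g - 1)*(g^2 - g - 12) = (g - 4)^2*(g - 1)*(g + 3)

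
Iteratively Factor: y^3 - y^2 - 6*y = (y)*(y^2 - y - 6) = y*(y - 3)*(y + 2)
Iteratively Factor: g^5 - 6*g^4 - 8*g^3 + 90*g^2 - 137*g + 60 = (g - 5)*(g^4 - g^3 - 13*g^2 + 25*g - 12) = (g - 5)*(g - 1)*(g^3 - 13*g + 12) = (g - 5)*(g - 1)*(g + 4)*(g^2 - 4*g + 3) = (g - 5)*(g - 1)^2*(g + 4)*(g - 3)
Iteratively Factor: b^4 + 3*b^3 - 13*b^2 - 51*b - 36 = (b + 3)*(b^3 - 13*b - 12) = (b + 1)*(b + 3)*(b^2 - b - 12) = (b - 4)*(b + 1)*(b + 3)*(b + 3)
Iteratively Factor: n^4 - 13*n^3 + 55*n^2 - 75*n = (n - 5)*(n^3 - 8*n^2 + 15*n) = (n - 5)^2*(n^2 - 3*n) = n*(n - 5)^2*(n - 3)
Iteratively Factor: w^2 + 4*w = (w + 4)*(w)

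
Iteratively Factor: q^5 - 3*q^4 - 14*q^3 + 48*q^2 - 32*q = (q)*(q^4 - 3*q^3 - 14*q^2 + 48*q - 32) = q*(q + 4)*(q^3 - 7*q^2 + 14*q - 8) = q*(q - 2)*(q + 4)*(q^2 - 5*q + 4) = q*(q - 2)*(q - 1)*(q + 4)*(q - 4)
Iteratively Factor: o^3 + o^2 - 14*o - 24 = (o + 2)*(o^2 - o - 12) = (o - 4)*(o + 2)*(o + 3)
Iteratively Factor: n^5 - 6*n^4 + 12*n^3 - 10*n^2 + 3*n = (n)*(n^4 - 6*n^3 + 12*n^2 - 10*n + 3) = n*(n - 3)*(n^3 - 3*n^2 + 3*n - 1) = n*(n - 3)*(n - 1)*(n^2 - 2*n + 1) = n*(n - 3)*(n - 1)^2*(n - 1)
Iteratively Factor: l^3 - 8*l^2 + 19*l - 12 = (l - 4)*(l^2 - 4*l + 3) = (l - 4)*(l - 1)*(l - 3)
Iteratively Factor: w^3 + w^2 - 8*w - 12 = (w + 2)*(w^2 - w - 6) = (w + 2)^2*(w - 3)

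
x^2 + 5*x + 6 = (x + 2)*(x + 3)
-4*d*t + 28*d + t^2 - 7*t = (-4*d + t)*(t - 7)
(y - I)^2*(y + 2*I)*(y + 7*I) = y^4 + 7*I*y^3 + 3*y^2 + 19*I*y + 14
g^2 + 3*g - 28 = (g - 4)*(g + 7)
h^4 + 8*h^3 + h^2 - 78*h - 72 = (h - 3)*(h + 1)*(h + 4)*(h + 6)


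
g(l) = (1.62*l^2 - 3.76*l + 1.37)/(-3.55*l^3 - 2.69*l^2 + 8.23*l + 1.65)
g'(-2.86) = 0.72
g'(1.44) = -2.40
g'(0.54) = -0.40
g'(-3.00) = 0.55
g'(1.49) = -1.31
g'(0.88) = -0.38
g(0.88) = -0.16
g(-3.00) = 0.56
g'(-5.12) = 0.06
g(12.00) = -0.03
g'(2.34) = -0.04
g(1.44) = 0.26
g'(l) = (3.24*l - 3.76)/(-3.55*l^3 - 2.69*l^2 + 8.23*l + 1.65) + (1.62*l^2 - 3.76*l + 1.37)*(10.65*l^2 + 5.38*l - 8.23)/(-3.55*l^3 - 2.69*l^2 + 8.23*l + 1.65)^2 = (5.751*l^4 - 26.696*l^3 + 17.8087*l^2 + 12.7166*l - 17.4791)/(12.6025*l^6 + 19.099*l^5 - 51.1969*l^4 - 55.9924*l^3 + 58.8559*l^2 + 27.159*l + 2.7225)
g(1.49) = 0.17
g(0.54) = -0.04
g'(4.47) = 0.00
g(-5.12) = 0.17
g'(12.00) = 0.00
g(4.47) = -0.05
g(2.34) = -0.04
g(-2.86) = 0.65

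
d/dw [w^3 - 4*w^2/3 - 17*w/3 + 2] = 3*w^2 - 8*w/3 - 17/3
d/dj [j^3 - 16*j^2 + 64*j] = 3*j^2 - 32*j + 64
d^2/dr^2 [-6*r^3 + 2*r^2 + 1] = 4 - 36*r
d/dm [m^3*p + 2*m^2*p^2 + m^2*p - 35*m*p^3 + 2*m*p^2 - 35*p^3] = p*(3*m^2 + 4*m*p + 2*m - 35*p^2 + 2*p)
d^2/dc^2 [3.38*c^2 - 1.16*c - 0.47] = 6.76000000000000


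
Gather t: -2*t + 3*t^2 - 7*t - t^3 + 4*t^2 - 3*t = -t^3 + 7*t^2 - 12*t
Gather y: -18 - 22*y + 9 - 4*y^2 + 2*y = -4*y^2 - 20*y - 9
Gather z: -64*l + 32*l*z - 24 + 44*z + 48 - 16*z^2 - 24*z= -64*l - 16*z^2 + z*(32*l + 20) + 24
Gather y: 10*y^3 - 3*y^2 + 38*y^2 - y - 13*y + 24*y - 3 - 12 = 10*y^3 + 35*y^2 + 10*y - 15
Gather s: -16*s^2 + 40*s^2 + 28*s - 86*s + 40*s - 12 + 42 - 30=24*s^2 - 18*s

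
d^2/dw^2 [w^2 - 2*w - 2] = 2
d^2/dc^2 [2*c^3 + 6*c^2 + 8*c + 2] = 12*c + 12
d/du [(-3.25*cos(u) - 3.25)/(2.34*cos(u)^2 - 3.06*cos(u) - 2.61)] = (-7.605*cos(u)^2 - 15.21*cos(u) + 1.4625)*sin(u)/(5.4756*cos(u)^4 - 14.3208*cos(u)^3 - 2.8512*cos(u)^2 + 15.9732*cos(u) + 6.8121)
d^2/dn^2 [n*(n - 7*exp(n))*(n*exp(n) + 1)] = n^3*exp(n) - 28*n^2*exp(2*n) + 6*n^2*exp(n) - 56*n*exp(2*n) - n*exp(n) - 14*exp(2*n) - 14*exp(n) + 2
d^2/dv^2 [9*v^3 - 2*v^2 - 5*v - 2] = 54*v - 4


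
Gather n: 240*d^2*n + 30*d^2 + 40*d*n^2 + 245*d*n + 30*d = 30*d^2 + 40*d*n^2 + 30*d + n*(240*d^2 + 245*d)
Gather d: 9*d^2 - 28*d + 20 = 9*d^2 - 28*d + 20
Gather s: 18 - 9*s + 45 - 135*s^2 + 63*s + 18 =-135*s^2 + 54*s + 81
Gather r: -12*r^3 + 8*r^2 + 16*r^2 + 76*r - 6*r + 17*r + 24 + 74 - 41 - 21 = -12*r^3 + 24*r^2 + 87*r + 36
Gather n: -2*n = -2*n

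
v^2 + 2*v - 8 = (v - 2)*(v + 4)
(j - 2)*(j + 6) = j^2 + 4*j - 12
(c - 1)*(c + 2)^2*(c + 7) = c^4 + 10*c^3 + 21*c^2 - 4*c - 28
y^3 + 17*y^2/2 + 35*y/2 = y*(y + 7/2)*(y + 5)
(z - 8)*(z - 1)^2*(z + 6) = z^4 - 4*z^3 - 43*z^2 + 94*z - 48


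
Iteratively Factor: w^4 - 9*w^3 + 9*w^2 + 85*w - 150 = (w + 3)*(w^3 - 12*w^2 + 45*w - 50) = (w - 5)*(w + 3)*(w^2 - 7*w + 10) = (w - 5)*(w - 2)*(w + 3)*(w - 5)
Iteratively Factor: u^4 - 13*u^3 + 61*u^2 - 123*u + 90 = (u - 2)*(u^3 - 11*u^2 + 39*u - 45) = (u - 5)*(u - 2)*(u^2 - 6*u + 9) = (u - 5)*(u - 3)*(u - 2)*(u - 3)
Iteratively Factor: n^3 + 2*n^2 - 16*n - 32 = (n + 2)*(n^2 - 16) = (n + 2)*(n + 4)*(n - 4)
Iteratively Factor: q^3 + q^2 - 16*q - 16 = (q - 4)*(q^2 + 5*q + 4) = (q - 4)*(q + 4)*(q + 1)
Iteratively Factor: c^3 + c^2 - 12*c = (c + 4)*(c^2 - 3*c) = (c - 3)*(c + 4)*(c)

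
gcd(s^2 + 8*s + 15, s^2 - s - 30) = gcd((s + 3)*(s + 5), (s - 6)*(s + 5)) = s + 5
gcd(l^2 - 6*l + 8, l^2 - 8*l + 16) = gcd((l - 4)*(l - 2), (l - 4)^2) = l - 4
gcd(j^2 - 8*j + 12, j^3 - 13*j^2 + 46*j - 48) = j - 2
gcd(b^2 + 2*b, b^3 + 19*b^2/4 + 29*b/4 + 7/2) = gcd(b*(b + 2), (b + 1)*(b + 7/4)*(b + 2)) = b + 2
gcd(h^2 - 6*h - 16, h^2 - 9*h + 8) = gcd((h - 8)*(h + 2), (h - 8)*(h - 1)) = h - 8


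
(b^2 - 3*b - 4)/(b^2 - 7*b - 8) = (b - 4)/(b - 8)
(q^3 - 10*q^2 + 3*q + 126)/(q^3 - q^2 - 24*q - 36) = (q - 7)/(q + 2)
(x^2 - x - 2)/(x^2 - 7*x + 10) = (x + 1)/(x - 5)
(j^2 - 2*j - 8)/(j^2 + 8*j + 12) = (j - 4)/(j + 6)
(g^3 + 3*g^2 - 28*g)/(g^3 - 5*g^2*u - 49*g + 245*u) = g*(4 - g)/(-g^2 + 5*g*u + 7*g - 35*u)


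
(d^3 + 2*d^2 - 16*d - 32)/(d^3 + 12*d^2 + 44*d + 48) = (d - 4)/(d + 6)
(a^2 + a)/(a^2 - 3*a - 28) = a*(a + 1)/(a^2 - 3*a - 28)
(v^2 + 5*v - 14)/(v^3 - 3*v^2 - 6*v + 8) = (v^2 + 5*v - 14)/(v^3 - 3*v^2 - 6*v + 8)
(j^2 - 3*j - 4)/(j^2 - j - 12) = (j + 1)/(j + 3)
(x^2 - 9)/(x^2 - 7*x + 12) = (x + 3)/(x - 4)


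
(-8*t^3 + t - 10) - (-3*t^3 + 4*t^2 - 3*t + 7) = -5*t^3 - 4*t^2 + 4*t - 17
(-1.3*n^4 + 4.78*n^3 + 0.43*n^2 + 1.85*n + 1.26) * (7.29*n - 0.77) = -9.477*n^5 + 35.8472*n^4 - 0.5459*n^3 + 13.1554*n^2 + 7.7609*n - 0.9702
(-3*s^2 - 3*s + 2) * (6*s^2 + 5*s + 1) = -18*s^4 - 33*s^3 - 6*s^2 + 7*s + 2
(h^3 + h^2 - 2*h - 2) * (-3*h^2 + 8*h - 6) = -3*h^5 + 5*h^4 + 8*h^3 - 16*h^2 - 4*h + 12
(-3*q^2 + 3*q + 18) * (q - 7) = -3*q^3 + 24*q^2 - 3*q - 126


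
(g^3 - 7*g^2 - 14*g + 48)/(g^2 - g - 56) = (g^2 + g - 6)/(g + 7)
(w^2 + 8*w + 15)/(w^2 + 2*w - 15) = (w + 3)/(w - 3)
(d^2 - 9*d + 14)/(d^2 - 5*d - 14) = (d - 2)/(d + 2)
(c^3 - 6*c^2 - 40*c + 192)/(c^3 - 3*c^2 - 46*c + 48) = (c - 4)/(c - 1)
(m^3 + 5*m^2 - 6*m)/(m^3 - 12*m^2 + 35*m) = (m^2 + 5*m - 6)/(m^2 - 12*m + 35)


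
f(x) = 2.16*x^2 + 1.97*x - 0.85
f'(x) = 4.32*x + 1.97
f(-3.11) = 13.92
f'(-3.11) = -11.47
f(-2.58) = 8.45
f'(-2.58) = -9.18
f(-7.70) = 112.05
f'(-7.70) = -31.29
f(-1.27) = 0.13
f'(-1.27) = -3.52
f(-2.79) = 10.47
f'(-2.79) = -10.08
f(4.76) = 57.47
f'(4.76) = 22.53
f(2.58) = 18.61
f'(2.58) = 13.12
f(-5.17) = 46.70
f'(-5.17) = -20.36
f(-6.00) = 65.09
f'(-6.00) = -23.95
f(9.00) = 191.84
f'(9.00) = 40.85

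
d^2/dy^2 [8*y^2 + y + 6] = 16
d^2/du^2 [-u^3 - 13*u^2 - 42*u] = -6*u - 26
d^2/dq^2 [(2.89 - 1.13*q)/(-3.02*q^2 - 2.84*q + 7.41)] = ((11.0372 - 20.4756*q)*(3.02*q^2 + 2.84*q - 7.41) + (1.13*q - 2.89)*(6.04*q + 2.84)*(12.08*q + 5.68))/(3.02*q^2 + 2.84*q - 7.41)^3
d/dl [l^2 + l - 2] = 2*l + 1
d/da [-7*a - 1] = -7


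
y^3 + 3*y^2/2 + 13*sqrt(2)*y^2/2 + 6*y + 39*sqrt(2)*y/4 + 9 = (y + 3/2)*(y + sqrt(2)/2)*(y + 6*sqrt(2))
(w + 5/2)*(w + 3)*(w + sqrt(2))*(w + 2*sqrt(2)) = w^4 + 3*sqrt(2)*w^3 + 11*w^3/2 + 23*w^2/2 + 33*sqrt(2)*w^2/2 + 22*w + 45*sqrt(2)*w/2 + 30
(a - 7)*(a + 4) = a^2 - 3*a - 28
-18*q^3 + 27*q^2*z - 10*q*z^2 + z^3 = (-6*q + z)*(-3*q + z)*(-q + z)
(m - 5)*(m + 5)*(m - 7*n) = m^3 - 7*m^2*n - 25*m + 175*n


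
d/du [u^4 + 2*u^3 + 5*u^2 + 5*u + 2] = 4*u^3 + 6*u^2 + 10*u + 5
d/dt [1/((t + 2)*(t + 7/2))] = 2*(-4*t - 11)/(4*t^4 + 44*t^3 + 177*t^2 + 308*t + 196)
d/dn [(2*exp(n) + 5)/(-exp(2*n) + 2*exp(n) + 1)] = 2*(-(1 - exp(n))*(2*exp(n) + 5) - exp(2*n) + 2*exp(n) + 1)*exp(n)/(-exp(2*n) + 2*exp(n) + 1)^2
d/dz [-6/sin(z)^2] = 12*cos(z)/sin(z)^3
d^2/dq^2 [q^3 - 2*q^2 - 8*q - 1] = 6*q - 4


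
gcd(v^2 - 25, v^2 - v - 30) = v + 5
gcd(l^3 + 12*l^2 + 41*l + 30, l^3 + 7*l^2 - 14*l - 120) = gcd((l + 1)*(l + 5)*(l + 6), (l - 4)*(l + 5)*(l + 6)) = l^2 + 11*l + 30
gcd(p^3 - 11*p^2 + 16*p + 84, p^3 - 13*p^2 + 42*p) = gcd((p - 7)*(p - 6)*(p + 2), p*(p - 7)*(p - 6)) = p^2 - 13*p + 42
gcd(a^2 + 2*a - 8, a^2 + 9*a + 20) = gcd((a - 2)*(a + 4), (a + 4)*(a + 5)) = a + 4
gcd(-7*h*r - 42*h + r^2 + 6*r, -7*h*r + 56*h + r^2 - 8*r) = -7*h + r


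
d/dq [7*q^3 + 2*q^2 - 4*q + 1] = 21*q^2 + 4*q - 4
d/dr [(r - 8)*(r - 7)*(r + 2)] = 3*r^2 - 26*r + 26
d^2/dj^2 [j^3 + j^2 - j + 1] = 6*j + 2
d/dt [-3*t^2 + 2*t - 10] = 2 - 6*t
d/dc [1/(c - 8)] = -1/(c - 8)^2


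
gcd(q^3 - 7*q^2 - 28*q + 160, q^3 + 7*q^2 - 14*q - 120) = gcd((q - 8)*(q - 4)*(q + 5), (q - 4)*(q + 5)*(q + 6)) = q^2 + q - 20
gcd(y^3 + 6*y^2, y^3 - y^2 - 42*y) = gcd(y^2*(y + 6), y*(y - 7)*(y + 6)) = y^2 + 6*y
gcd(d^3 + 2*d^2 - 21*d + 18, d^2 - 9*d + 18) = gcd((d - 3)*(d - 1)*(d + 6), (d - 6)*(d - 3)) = d - 3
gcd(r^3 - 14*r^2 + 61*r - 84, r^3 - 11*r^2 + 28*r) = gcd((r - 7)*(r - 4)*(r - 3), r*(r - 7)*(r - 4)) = r^2 - 11*r + 28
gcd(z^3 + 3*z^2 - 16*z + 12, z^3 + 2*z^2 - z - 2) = z - 1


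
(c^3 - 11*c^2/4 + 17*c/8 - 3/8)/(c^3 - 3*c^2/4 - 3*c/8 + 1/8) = (2*c - 3)/(2*c + 1)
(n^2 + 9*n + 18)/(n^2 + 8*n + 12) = (n + 3)/(n + 2)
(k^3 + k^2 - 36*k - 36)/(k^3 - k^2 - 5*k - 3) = (k^2 - 36)/(k^2 - 2*k - 3)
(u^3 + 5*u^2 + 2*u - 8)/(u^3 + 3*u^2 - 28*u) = (u^3 + 5*u^2 + 2*u - 8)/(u*(u^2 + 3*u - 28))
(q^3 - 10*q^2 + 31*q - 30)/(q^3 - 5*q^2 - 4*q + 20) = (q - 3)/(q + 2)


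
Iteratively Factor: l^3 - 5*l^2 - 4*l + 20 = (l - 2)*(l^2 - 3*l - 10) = (l - 2)*(l + 2)*(l - 5)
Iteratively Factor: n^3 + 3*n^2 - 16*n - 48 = (n + 3)*(n^2 - 16) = (n - 4)*(n + 3)*(n + 4)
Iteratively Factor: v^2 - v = (v - 1)*(v)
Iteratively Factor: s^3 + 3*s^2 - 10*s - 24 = (s - 3)*(s^2 + 6*s + 8) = (s - 3)*(s + 4)*(s + 2)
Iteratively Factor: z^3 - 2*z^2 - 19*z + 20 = (z + 4)*(z^2 - 6*z + 5) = (z - 1)*(z + 4)*(z - 5)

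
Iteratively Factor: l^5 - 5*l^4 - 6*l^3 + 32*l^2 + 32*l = (l + 2)*(l^4 - 7*l^3 + 8*l^2 + 16*l) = (l - 4)*(l + 2)*(l^3 - 3*l^2 - 4*l) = (l - 4)*(l + 1)*(l + 2)*(l^2 - 4*l) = (l - 4)^2*(l + 1)*(l + 2)*(l)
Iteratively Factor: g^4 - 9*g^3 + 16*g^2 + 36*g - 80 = (g - 5)*(g^3 - 4*g^2 - 4*g + 16) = (g - 5)*(g - 2)*(g^2 - 2*g - 8) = (g - 5)*(g - 4)*(g - 2)*(g + 2)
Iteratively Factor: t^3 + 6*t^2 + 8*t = (t + 2)*(t^2 + 4*t) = t*(t + 2)*(t + 4)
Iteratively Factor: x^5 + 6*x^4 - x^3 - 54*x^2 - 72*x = (x + 3)*(x^4 + 3*x^3 - 10*x^2 - 24*x) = (x - 3)*(x + 3)*(x^3 + 6*x^2 + 8*x) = (x - 3)*(x + 2)*(x + 3)*(x^2 + 4*x) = x*(x - 3)*(x + 2)*(x + 3)*(x + 4)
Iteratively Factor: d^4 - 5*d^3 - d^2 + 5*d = (d)*(d^3 - 5*d^2 - d + 5) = d*(d + 1)*(d^2 - 6*d + 5) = d*(d - 1)*(d + 1)*(d - 5)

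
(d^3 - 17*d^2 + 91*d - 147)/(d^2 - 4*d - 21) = (d^2 - 10*d + 21)/(d + 3)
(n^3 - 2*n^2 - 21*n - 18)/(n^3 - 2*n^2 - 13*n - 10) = (n^2 - 3*n - 18)/(n^2 - 3*n - 10)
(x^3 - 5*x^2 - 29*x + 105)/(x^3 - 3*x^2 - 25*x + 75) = (x - 7)/(x - 5)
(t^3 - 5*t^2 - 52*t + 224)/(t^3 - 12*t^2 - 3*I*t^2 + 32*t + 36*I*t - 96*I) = (t + 7)/(t - 3*I)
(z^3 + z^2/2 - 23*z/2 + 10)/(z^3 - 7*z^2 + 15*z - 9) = (z^2 + 3*z/2 - 10)/(z^2 - 6*z + 9)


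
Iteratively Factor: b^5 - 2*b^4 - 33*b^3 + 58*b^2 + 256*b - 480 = (b - 2)*(b^4 - 33*b^2 - 8*b + 240) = (b - 2)*(b + 4)*(b^3 - 4*b^2 - 17*b + 60) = (b - 3)*(b - 2)*(b + 4)*(b^2 - b - 20) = (b - 3)*(b - 2)*(b + 4)^2*(b - 5)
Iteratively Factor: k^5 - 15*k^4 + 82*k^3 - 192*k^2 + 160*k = (k)*(k^4 - 15*k^3 + 82*k^2 - 192*k + 160) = k*(k - 5)*(k^3 - 10*k^2 + 32*k - 32) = k*(k - 5)*(k - 4)*(k^2 - 6*k + 8) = k*(k - 5)*(k - 4)*(k - 2)*(k - 4)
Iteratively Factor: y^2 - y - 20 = (y - 5)*(y + 4)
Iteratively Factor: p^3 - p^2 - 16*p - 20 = (p + 2)*(p^2 - 3*p - 10) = (p + 2)^2*(p - 5)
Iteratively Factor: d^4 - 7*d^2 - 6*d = (d - 3)*(d^3 + 3*d^2 + 2*d) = d*(d - 3)*(d^2 + 3*d + 2) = d*(d - 3)*(d + 2)*(d + 1)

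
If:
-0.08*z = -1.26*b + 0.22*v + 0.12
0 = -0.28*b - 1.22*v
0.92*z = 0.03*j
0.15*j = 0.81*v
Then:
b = 0.09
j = -0.11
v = -0.02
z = -0.00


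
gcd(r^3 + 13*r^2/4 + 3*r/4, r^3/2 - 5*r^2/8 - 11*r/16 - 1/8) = r + 1/4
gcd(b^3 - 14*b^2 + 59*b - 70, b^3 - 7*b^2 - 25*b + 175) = b^2 - 12*b + 35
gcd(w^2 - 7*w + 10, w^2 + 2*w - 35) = w - 5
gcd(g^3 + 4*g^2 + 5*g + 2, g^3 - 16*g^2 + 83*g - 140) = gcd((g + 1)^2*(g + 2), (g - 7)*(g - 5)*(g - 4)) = 1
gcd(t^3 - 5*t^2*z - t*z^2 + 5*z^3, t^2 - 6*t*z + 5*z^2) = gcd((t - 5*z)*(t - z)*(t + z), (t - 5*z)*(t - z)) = t^2 - 6*t*z + 5*z^2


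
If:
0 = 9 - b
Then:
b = 9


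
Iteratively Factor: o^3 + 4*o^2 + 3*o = (o + 1)*(o^2 + 3*o) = o*(o + 1)*(o + 3)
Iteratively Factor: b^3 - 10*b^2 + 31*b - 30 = (b - 2)*(b^2 - 8*b + 15) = (b - 5)*(b - 2)*(b - 3)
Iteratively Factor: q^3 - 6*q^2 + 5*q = (q - 1)*(q^2 - 5*q) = q*(q - 1)*(q - 5)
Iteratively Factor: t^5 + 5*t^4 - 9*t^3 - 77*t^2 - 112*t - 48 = (t - 4)*(t^4 + 9*t^3 + 27*t^2 + 31*t + 12) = (t - 4)*(t + 3)*(t^3 + 6*t^2 + 9*t + 4) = (t - 4)*(t + 1)*(t + 3)*(t^2 + 5*t + 4) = (t - 4)*(t + 1)*(t + 3)*(t + 4)*(t + 1)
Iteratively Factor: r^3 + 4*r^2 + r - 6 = (r + 3)*(r^2 + r - 2) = (r + 2)*(r + 3)*(r - 1)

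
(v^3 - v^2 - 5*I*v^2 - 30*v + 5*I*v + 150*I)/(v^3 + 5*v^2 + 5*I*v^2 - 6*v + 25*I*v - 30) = (v^2 - v*(6 + 5*I) + 30*I)/(v^2 + 5*I*v - 6)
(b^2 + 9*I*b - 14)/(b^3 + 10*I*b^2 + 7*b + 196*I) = (b + 2*I)/(b^2 + 3*I*b + 28)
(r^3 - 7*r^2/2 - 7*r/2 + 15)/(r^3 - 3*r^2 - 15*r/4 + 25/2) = 2*(r - 3)/(2*r - 5)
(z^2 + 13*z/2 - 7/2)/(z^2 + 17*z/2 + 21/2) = (2*z - 1)/(2*z + 3)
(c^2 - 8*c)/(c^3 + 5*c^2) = (c - 8)/(c*(c + 5))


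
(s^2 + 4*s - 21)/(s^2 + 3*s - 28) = (s - 3)/(s - 4)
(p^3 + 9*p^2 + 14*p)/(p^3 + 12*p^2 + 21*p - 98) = p*(p + 2)/(p^2 + 5*p - 14)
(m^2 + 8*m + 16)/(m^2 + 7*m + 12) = (m + 4)/(m + 3)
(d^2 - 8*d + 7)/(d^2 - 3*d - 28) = (d - 1)/(d + 4)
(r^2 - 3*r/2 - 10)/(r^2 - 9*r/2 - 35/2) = (r - 4)/(r - 7)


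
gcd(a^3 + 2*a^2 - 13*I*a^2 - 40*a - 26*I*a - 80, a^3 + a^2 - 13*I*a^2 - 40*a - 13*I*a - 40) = a^2 - 13*I*a - 40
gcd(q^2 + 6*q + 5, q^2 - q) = 1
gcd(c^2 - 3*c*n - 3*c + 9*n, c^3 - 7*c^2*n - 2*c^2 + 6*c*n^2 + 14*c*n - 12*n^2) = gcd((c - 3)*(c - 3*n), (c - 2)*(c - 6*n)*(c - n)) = 1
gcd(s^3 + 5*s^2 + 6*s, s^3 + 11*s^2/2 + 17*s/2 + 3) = s^2 + 5*s + 6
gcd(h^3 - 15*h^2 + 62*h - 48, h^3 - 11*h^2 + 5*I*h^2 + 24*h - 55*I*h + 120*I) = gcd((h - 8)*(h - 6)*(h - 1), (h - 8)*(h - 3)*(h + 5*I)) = h - 8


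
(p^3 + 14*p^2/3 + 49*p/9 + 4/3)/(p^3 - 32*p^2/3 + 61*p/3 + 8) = (p^2 + 13*p/3 + 4)/(p^2 - 11*p + 24)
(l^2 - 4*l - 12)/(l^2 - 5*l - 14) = (l - 6)/(l - 7)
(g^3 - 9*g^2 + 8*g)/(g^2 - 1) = g*(g - 8)/(g + 1)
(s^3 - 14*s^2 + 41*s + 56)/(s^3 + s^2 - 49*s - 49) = (s - 8)/(s + 7)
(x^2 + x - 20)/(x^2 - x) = (x^2 + x - 20)/(x*(x - 1))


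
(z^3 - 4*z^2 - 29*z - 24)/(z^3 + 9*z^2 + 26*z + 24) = (z^2 - 7*z - 8)/(z^2 + 6*z + 8)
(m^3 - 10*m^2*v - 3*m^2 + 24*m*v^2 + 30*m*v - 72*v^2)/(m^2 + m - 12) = (m^2 - 10*m*v + 24*v^2)/(m + 4)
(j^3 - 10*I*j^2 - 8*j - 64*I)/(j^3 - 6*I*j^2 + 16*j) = (j - 4*I)/j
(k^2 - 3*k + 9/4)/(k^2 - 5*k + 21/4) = (2*k - 3)/(2*k - 7)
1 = 1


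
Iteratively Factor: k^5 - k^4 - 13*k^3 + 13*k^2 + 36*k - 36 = (k - 1)*(k^4 - 13*k^2 + 36) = (k - 2)*(k - 1)*(k^3 + 2*k^2 - 9*k - 18) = (k - 2)*(k - 1)*(k + 3)*(k^2 - k - 6) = (k - 3)*(k - 2)*(k - 1)*(k + 3)*(k + 2)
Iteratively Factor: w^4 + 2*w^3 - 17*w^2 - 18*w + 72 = (w + 3)*(w^3 - w^2 - 14*w + 24) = (w - 3)*(w + 3)*(w^2 + 2*w - 8) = (w - 3)*(w - 2)*(w + 3)*(w + 4)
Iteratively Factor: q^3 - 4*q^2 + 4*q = (q)*(q^2 - 4*q + 4) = q*(q - 2)*(q - 2)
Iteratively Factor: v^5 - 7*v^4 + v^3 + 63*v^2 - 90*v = (v - 3)*(v^4 - 4*v^3 - 11*v^2 + 30*v) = v*(v - 3)*(v^3 - 4*v^2 - 11*v + 30) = v*(v - 5)*(v - 3)*(v^2 + v - 6) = v*(v - 5)*(v - 3)*(v - 2)*(v + 3)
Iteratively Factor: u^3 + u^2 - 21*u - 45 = (u + 3)*(u^2 - 2*u - 15) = (u + 3)^2*(u - 5)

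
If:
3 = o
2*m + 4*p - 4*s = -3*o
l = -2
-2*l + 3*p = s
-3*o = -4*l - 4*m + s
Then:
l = -2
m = 147/26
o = 3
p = 7/13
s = 73/13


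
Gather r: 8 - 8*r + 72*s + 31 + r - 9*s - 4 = -7*r + 63*s + 35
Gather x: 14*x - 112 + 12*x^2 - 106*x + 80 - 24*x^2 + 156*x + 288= -12*x^2 + 64*x + 256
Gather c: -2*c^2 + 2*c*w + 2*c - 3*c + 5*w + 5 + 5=-2*c^2 + c*(2*w - 1) + 5*w + 10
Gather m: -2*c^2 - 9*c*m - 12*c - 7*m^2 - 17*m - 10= -2*c^2 - 12*c - 7*m^2 + m*(-9*c - 17) - 10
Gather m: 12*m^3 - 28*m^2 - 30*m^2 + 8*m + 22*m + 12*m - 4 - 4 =12*m^3 - 58*m^2 + 42*m - 8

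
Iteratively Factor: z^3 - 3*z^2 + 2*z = (z - 2)*(z^2 - z) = z*(z - 2)*(z - 1)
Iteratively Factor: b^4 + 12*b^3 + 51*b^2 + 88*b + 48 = (b + 3)*(b^3 + 9*b^2 + 24*b + 16) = (b + 3)*(b + 4)*(b^2 + 5*b + 4) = (b + 3)*(b + 4)^2*(b + 1)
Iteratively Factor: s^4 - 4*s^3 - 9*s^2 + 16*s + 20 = (s + 2)*(s^3 - 6*s^2 + 3*s + 10) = (s - 2)*(s + 2)*(s^2 - 4*s - 5) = (s - 2)*(s + 1)*(s + 2)*(s - 5)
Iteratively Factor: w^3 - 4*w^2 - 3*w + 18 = (w + 2)*(w^2 - 6*w + 9) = (w - 3)*(w + 2)*(w - 3)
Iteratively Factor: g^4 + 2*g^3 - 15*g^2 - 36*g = (g)*(g^3 + 2*g^2 - 15*g - 36) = g*(g + 3)*(g^2 - g - 12) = g*(g + 3)^2*(g - 4)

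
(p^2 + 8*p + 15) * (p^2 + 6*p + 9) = p^4 + 14*p^3 + 72*p^2 + 162*p + 135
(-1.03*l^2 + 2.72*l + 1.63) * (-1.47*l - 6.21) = 1.5141*l^3 + 2.3979*l^2 - 19.2873*l - 10.1223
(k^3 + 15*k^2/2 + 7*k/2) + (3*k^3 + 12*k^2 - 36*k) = 4*k^3 + 39*k^2/2 - 65*k/2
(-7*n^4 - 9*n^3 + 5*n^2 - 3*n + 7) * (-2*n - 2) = 14*n^5 + 32*n^4 + 8*n^3 - 4*n^2 - 8*n - 14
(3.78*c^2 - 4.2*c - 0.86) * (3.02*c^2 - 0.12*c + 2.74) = 11.4156*c^4 - 13.1376*c^3 + 8.264*c^2 - 11.4048*c - 2.3564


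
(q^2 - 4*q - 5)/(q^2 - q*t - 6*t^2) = (-q^2 + 4*q + 5)/(-q^2 + q*t + 6*t^2)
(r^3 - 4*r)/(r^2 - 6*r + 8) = r*(r + 2)/(r - 4)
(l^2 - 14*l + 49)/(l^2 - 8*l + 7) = (l - 7)/(l - 1)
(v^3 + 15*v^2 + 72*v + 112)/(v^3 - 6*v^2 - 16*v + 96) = (v^2 + 11*v + 28)/(v^2 - 10*v + 24)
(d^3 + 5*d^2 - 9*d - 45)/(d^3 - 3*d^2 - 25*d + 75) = (d + 3)/(d - 5)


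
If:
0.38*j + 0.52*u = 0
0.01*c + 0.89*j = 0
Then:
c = 121.789473684211*u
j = -1.36842105263158*u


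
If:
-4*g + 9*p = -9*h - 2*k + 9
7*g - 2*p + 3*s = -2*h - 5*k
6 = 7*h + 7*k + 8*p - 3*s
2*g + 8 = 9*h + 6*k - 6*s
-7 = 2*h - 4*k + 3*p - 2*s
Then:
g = -3112/2105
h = 2312/6315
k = 5207/4210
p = -1882/6315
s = 11941/12630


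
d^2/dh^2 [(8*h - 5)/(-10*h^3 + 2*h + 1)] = 4*(2*(8*h - 5)*(15*h^2 - 1)^2 + (120*h^2 + 15*h*(8*h - 5) - 8)*(-10*h^3 + 2*h + 1))/(-10*h^3 + 2*h + 1)^3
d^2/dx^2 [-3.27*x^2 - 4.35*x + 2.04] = -6.54000000000000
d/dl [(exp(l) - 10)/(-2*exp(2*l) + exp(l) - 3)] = ((exp(l) - 10)*(4*exp(l) - 1) - 2*exp(2*l) + exp(l) - 3)*exp(l)/(2*exp(2*l) - exp(l) + 3)^2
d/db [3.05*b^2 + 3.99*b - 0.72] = 6.1*b + 3.99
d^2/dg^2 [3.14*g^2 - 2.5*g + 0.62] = 6.28000000000000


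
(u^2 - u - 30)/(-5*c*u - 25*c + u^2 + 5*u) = (u - 6)/(-5*c + u)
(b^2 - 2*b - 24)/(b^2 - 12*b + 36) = (b + 4)/(b - 6)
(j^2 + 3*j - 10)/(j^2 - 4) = (j + 5)/(j + 2)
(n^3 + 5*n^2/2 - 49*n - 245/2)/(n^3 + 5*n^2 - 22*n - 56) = (2*n^2 - 9*n - 35)/(2*(n^2 - 2*n - 8))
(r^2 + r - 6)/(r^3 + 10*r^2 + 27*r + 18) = (r - 2)/(r^2 + 7*r + 6)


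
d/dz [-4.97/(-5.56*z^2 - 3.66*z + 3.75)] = (-55.2664*z - 18.1902)/(5.56*z^2 + 3.66*z - 3.75)^2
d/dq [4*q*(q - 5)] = 8*q - 20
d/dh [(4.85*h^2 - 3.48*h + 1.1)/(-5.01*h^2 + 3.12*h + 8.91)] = (-2.3028*h^2 + 97.449*h - 34.4388)/(25.1001*h^4 - 31.2624*h^3 - 79.5438*h^2 + 55.5984*h + 79.3881)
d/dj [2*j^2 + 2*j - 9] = 4*j + 2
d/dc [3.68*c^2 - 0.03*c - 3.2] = 7.36*c - 0.03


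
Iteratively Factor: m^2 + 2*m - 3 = (m + 3)*(m - 1)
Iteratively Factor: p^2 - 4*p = (p)*(p - 4)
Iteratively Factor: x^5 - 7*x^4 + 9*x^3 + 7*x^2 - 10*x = (x + 1)*(x^4 - 8*x^3 + 17*x^2 - 10*x) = x*(x + 1)*(x^3 - 8*x^2 + 17*x - 10) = x*(x - 1)*(x + 1)*(x^2 - 7*x + 10) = x*(x - 2)*(x - 1)*(x + 1)*(x - 5)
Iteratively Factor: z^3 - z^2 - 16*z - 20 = (z + 2)*(z^2 - 3*z - 10) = (z - 5)*(z + 2)*(z + 2)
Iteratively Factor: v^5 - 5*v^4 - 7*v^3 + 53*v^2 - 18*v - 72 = (v + 1)*(v^4 - 6*v^3 - v^2 + 54*v - 72) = (v - 4)*(v + 1)*(v^3 - 2*v^2 - 9*v + 18) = (v - 4)*(v - 3)*(v + 1)*(v^2 + v - 6) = (v - 4)*(v - 3)*(v + 1)*(v + 3)*(v - 2)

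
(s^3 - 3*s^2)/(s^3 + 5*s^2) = (s - 3)/(s + 5)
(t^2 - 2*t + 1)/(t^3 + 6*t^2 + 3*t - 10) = (t - 1)/(t^2 + 7*t + 10)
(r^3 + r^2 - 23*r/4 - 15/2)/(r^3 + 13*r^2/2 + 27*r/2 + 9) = (r - 5/2)/(r + 3)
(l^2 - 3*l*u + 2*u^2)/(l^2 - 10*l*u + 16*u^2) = (-l + u)/(-l + 8*u)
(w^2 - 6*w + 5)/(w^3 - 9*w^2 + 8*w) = (w - 5)/(w*(w - 8))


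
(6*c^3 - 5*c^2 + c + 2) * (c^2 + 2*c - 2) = 6*c^5 + 7*c^4 - 21*c^3 + 14*c^2 + 2*c - 4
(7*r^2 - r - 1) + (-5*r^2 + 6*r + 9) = 2*r^2 + 5*r + 8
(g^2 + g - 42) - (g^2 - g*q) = g*q + g - 42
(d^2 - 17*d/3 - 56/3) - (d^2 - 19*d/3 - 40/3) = 2*d/3 - 16/3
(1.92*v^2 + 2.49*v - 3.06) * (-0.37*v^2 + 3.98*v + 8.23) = -0.7104*v^4 + 6.7203*v^3 + 26.844*v^2 + 8.3139*v - 25.1838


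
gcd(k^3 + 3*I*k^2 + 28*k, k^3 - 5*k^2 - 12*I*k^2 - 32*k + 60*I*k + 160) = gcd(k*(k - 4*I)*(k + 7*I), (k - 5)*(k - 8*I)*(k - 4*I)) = k - 4*I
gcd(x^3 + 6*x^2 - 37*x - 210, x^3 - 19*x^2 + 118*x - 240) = x - 6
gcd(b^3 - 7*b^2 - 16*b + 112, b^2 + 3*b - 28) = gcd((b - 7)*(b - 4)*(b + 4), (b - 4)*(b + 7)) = b - 4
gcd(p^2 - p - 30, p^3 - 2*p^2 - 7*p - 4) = 1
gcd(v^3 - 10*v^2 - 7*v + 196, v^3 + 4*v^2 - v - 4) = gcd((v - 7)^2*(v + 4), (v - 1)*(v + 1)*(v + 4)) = v + 4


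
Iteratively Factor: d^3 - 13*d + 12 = (d + 4)*(d^2 - 4*d + 3) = (d - 3)*(d + 4)*(d - 1)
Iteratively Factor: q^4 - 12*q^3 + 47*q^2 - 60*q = (q - 3)*(q^3 - 9*q^2 + 20*q) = (q - 4)*(q - 3)*(q^2 - 5*q) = (q - 5)*(q - 4)*(q - 3)*(q)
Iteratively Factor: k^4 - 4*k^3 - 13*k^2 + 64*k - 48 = (k + 4)*(k^3 - 8*k^2 + 19*k - 12) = (k - 3)*(k + 4)*(k^2 - 5*k + 4) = (k - 3)*(k - 1)*(k + 4)*(k - 4)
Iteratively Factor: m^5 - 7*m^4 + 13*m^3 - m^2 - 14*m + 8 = (m + 1)*(m^4 - 8*m^3 + 21*m^2 - 22*m + 8) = (m - 1)*(m + 1)*(m^3 - 7*m^2 + 14*m - 8) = (m - 1)^2*(m + 1)*(m^2 - 6*m + 8) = (m - 4)*(m - 1)^2*(m + 1)*(m - 2)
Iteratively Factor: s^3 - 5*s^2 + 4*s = (s - 1)*(s^2 - 4*s) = (s - 4)*(s - 1)*(s)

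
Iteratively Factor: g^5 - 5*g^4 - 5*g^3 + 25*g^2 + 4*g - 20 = (g + 2)*(g^4 - 7*g^3 + 9*g^2 + 7*g - 10) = (g - 5)*(g + 2)*(g^3 - 2*g^2 - g + 2) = (g - 5)*(g - 2)*(g + 2)*(g^2 - 1) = (g - 5)*(g - 2)*(g - 1)*(g + 2)*(g + 1)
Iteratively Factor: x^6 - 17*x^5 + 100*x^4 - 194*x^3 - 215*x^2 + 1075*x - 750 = (x - 5)*(x^5 - 12*x^4 + 40*x^3 + 6*x^2 - 185*x + 150) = (x - 5)^2*(x^4 - 7*x^3 + 5*x^2 + 31*x - 30) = (x - 5)^2*(x - 3)*(x^3 - 4*x^2 - 7*x + 10) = (x - 5)^2*(x - 3)*(x - 1)*(x^2 - 3*x - 10) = (x - 5)^2*(x - 3)*(x - 1)*(x + 2)*(x - 5)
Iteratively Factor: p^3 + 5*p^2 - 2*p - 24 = (p + 3)*(p^2 + 2*p - 8) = (p + 3)*(p + 4)*(p - 2)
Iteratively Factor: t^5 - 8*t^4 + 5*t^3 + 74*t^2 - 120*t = (t)*(t^4 - 8*t^3 + 5*t^2 + 74*t - 120) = t*(t - 4)*(t^3 - 4*t^2 - 11*t + 30) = t*(t - 4)*(t + 3)*(t^2 - 7*t + 10) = t*(t - 5)*(t - 4)*(t + 3)*(t - 2)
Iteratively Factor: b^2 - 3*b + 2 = (b - 1)*(b - 2)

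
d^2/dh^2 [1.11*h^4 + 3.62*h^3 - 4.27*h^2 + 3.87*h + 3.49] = 13.32*h^2 + 21.72*h - 8.54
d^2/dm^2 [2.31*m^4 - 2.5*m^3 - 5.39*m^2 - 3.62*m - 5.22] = 27.72*m^2 - 15.0*m - 10.78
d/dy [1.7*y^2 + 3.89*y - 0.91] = 3.4*y + 3.89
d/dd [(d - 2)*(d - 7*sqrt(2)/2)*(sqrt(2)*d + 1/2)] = 3*sqrt(2)*d^2 - 13*d - 4*sqrt(2)*d - 7*sqrt(2)/4 + 13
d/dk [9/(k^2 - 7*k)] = 9*(7 - 2*k)/(k^2*(k - 7)^2)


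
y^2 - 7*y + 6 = (y - 6)*(y - 1)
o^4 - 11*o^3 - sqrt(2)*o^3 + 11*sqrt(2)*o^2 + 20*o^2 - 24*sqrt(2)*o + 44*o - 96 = (o - 8)*(o - 3)*(o - 2*sqrt(2))*(o + sqrt(2))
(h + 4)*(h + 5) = h^2 + 9*h + 20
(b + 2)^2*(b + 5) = b^3 + 9*b^2 + 24*b + 20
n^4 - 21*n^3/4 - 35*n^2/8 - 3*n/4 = n*(n - 6)*(n + 1/4)*(n + 1/2)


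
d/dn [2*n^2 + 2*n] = 4*n + 2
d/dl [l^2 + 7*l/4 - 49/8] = 2*l + 7/4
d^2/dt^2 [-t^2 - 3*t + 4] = -2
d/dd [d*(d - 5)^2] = (d - 5)*(3*d - 5)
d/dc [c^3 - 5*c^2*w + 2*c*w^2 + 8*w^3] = 3*c^2 - 10*c*w + 2*w^2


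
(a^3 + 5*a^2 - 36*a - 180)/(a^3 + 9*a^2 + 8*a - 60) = (a - 6)/(a - 2)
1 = 1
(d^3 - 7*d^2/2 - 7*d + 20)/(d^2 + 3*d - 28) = (d^2 + d/2 - 5)/(d + 7)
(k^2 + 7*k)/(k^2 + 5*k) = (k + 7)/(k + 5)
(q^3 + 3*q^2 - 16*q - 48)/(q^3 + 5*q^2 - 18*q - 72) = (q + 4)/(q + 6)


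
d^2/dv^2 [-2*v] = 0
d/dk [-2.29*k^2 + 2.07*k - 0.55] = 2.07 - 4.58*k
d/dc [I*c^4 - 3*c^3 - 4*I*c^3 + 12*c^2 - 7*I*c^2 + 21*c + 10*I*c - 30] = 4*I*c^3 + c^2*(-9 - 12*I) + c*(24 - 14*I) + 21 + 10*I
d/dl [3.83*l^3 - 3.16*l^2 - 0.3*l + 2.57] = 11.49*l^2 - 6.32*l - 0.3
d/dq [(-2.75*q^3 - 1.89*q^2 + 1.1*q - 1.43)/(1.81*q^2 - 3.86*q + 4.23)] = (-4.9775*q^4 + 21.23*q^3 - 29.5931*q^2 - 10.8128*q - 0.866799999999999)/(3.2761*q^4 - 13.9732*q^3 + 30.2122*q^2 - 32.6556*q + 17.8929)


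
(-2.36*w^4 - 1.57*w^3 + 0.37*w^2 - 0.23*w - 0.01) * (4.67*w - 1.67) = -11.0212*w^5 - 3.3907*w^4 + 4.3498*w^3 - 1.692*w^2 + 0.3374*w + 0.0167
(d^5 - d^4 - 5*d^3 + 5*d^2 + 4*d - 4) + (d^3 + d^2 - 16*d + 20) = d^5 - d^4 - 4*d^3 + 6*d^2 - 12*d + 16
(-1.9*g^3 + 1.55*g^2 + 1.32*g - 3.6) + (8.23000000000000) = -1.9*g^3 + 1.55*g^2 + 1.32*g + 4.63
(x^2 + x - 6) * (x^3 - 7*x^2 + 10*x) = x^5 - 6*x^4 - 3*x^3 + 52*x^2 - 60*x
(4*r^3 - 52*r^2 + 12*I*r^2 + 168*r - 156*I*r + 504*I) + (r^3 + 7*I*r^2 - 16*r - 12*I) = 5*r^3 - 52*r^2 + 19*I*r^2 + 152*r - 156*I*r + 492*I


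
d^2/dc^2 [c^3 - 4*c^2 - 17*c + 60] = 6*c - 8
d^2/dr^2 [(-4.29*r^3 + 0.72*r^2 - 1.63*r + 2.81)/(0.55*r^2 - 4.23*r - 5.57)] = (-3.5527136788005e-15*r^5 - 1.4210854715202e-14*r^4 - 177.441902*r^3 - 588.128244*r^2 - 867.766746*r + 239.26001)/(0.166375*r^6 - 3.838725*r^5 + 24.46851*r^4 + 2.064663*r^3 - 247.799274*r^2 - 393.705981*r - 172.808693)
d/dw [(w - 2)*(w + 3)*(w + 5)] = 3*w^2 + 12*w - 1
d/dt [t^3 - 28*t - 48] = 3*t^2 - 28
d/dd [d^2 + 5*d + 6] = 2*d + 5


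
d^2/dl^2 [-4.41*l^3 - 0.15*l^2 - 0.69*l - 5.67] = -26.46*l - 0.3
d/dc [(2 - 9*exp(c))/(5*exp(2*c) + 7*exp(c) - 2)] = (45*exp(2*c) - 20*exp(c) + 4)*exp(c)/(25*exp(4*c) + 70*exp(3*c) + 29*exp(2*c) - 28*exp(c) + 4)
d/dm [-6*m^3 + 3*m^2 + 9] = 6*m*(1 - 3*m)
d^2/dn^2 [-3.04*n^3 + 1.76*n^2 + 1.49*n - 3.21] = 3.52 - 18.24*n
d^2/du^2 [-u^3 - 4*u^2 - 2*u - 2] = -6*u - 8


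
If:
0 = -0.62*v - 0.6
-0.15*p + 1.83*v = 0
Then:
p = -11.81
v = -0.97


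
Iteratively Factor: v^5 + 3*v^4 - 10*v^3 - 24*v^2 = (v)*(v^4 + 3*v^3 - 10*v^2 - 24*v) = v*(v + 4)*(v^3 - v^2 - 6*v) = v^2*(v + 4)*(v^2 - v - 6) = v^2*(v - 3)*(v + 4)*(v + 2)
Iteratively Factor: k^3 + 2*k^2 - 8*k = (k + 4)*(k^2 - 2*k) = (k - 2)*(k + 4)*(k)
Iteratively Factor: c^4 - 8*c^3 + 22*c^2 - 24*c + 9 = (c - 1)*(c^3 - 7*c^2 + 15*c - 9) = (c - 1)^2*(c^2 - 6*c + 9) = (c - 3)*(c - 1)^2*(c - 3)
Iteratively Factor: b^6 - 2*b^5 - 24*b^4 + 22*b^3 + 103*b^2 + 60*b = (b + 4)*(b^5 - 6*b^4 + 22*b^2 + 15*b) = (b + 1)*(b + 4)*(b^4 - 7*b^3 + 7*b^2 + 15*b) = (b - 3)*(b + 1)*(b + 4)*(b^3 - 4*b^2 - 5*b) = b*(b - 3)*(b + 1)*(b + 4)*(b^2 - 4*b - 5) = b*(b - 3)*(b + 1)^2*(b + 4)*(b - 5)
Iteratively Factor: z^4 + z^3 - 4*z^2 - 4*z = (z + 1)*(z^3 - 4*z) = z*(z + 1)*(z^2 - 4) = z*(z - 2)*(z + 1)*(z + 2)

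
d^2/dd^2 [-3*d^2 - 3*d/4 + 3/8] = -6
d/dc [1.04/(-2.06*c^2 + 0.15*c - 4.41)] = (4.2848*c - 0.156)/(2.06*c^2 - 0.15*c + 4.41)^2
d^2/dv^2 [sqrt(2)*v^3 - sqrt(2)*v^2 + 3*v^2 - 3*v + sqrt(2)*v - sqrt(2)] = 6*sqrt(2)*v - 2*sqrt(2) + 6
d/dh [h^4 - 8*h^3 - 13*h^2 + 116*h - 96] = 4*h^3 - 24*h^2 - 26*h + 116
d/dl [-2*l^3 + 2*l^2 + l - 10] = -6*l^2 + 4*l + 1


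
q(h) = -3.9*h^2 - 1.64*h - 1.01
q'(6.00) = -48.44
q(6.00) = -151.25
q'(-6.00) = 45.16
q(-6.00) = -131.57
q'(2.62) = -22.08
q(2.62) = -32.08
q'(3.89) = -31.98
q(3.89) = -66.40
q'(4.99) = -40.56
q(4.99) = -106.30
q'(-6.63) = 50.07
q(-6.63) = -161.57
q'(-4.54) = 33.77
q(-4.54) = -73.95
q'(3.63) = -29.95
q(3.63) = -58.35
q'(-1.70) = 11.62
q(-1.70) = -9.49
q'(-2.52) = 18.02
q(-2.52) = -21.64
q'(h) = -7.8*h - 1.64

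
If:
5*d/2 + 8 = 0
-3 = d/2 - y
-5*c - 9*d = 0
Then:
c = 144/25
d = -16/5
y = 7/5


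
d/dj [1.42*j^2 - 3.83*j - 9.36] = 2.84*j - 3.83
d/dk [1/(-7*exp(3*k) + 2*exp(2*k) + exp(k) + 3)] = (21*exp(2*k) - 4*exp(k) - 1)*exp(k)/(-7*exp(3*k) + 2*exp(2*k) + exp(k) + 3)^2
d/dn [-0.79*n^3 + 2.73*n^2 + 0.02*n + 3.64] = -2.37*n^2 + 5.46*n + 0.02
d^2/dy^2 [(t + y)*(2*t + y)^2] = 10*t + 6*y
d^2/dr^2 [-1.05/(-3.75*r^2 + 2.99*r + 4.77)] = (29.53125*r^2 - 23.54625*r - 1.05*(7.5*r - 2.99)*(15.0*r - 5.98) - 37.56375)/(-3.75*r^2 + 2.99*r + 4.77)^3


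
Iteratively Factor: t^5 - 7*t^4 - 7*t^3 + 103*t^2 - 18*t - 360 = (t - 4)*(t^4 - 3*t^3 - 19*t^2 + 27*t + 90) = (t - 5)*(t - 4)*(t^3 + 2*t^2 - 9*t - 18) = (t - 5)*(t - 4)*(t + 3)*(t^2 - t - 6) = (t - 5)*(t - 4)*(t - 3)*(t + 3)*(t + 2)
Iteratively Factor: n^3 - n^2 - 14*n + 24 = (n - 3)*(n^2 + 2*n - 8) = (n - 3)*(n + 4)*(n - 2)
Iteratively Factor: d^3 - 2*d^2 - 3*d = (d)*(d^2 - 2*d - 3) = d*(d - 3)*(d + 1)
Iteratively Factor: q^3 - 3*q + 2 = (q - 1)*(q^2 + q - 2) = (q - 1)^2*(q + 2)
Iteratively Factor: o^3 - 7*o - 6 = (o + 1)*(o^2 - o - 6) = (o + 1)*(o + 2)*(o - 3)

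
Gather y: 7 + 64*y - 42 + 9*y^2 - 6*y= 9*y^2 + 58*y - 35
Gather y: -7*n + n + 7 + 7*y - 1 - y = -6*n + 6*y + 6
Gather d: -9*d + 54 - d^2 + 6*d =-d^2 - 3*d + 54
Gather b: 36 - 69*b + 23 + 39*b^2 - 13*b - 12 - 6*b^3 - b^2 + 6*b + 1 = -6*b^3 + 38*b^2 - 76*b + 48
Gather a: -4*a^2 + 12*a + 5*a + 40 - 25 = -4*a^2 + 17*a + 15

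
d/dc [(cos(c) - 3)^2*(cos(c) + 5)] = -(cos(c) - 3)*(3*cos(c) + 7)*sin(c)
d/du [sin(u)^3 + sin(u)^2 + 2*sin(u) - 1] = (3*sin(u)^2 + 2*sin(u) + 2)*cos(u)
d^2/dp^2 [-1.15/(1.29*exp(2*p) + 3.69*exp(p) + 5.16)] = (-1.15*(2.58*exp(p) + 3.69)*(5.16*exp(p) + 7.38)*exp(p) + (5.934*exp(p) + 4.2435)*(1.29*exp(2*p) + 3.69*exp(p) + 5.16))*exp(p)/(1.29*exp(2*p) + 3.69*exp(p) + 5.16)^3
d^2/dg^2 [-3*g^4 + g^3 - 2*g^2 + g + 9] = -36*g^2 + 6*g - 4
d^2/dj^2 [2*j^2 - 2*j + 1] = 4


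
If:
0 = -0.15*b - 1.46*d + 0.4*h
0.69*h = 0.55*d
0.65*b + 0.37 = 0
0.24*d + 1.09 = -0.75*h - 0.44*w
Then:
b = -0.57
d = 0.07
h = 0.06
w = -2.62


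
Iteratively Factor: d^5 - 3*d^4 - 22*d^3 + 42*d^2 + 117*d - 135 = (d - 3)*(d^4 - 22*d^2 - 24*d + 45) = (d - 3)*(d + 3)*(d^3 - 3*d^2 - 13*d + 15) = (d - 5)*(d - 3)*(d + 3)*(d^2 + 2*d - 3) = (d - 5)*(d - 3)*(d + 3)^2*(d - 1)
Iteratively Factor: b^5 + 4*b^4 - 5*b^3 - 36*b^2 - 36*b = (b - 3)*(b^4 + 7*b^3 + 16*b^2 + 12*b) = (b - 3)*(b + 3)*(b^3 + 4*b^2 + 4*b) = (b - 3)*(b + 2)*(b + 3)*(b^2 + 2*b) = b*(b - 3)*(b + 2)*(b + 3)*(b + 2)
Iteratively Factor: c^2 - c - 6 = (c + 2)*(c - 3)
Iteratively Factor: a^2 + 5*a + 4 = (a + 4)*(a + 1)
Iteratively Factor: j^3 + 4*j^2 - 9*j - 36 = (j - 3)*(j^2 + 7*j + 12) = (j - 3)*(j + 4)*(j + 3)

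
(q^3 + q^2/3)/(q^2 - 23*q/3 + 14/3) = q^2*(3*q + 1)/(3*q^2 - 23*q + 14)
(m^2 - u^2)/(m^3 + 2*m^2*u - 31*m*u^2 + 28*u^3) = (-m - u)/(-m^2 - 3*m*u + 28*u^2)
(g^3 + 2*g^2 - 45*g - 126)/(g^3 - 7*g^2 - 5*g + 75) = (g^2 - g - 42)/(g^2 - 10*g + 25)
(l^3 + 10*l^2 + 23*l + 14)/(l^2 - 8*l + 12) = (l^3 + 10*l^2 + 23*l + 14)/(l^2 - 8*l + 12)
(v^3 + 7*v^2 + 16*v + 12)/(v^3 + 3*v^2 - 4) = (v + 3)/(v - 1)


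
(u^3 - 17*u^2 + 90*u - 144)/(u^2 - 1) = (u^3 - 17*u^2 + 90*u - 144)/(u^2 - 1)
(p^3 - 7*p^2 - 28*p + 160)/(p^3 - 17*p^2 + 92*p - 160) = (p + 5)/(p - 5)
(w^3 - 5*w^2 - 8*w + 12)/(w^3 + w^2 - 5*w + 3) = (w^2 - 4*w - 12)/(w^2 + 2*w - 3)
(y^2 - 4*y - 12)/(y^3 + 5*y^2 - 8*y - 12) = (y^2 - 4*y - 12)/(y^3 + 5*y^2 - 8*y - 12)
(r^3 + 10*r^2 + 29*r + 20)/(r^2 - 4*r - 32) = (r^2 + 6*r + 5)/(r - 8)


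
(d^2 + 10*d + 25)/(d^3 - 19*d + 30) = (d + 5)/(d^2 - 5*d + 6)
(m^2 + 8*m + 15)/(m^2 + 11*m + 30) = (m + 3)/(m + 6)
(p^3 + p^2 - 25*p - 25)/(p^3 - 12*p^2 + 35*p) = (p^2 + 6*p + 5)/(p*(p - 7))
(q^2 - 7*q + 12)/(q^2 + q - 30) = (q^2 - 7*q + 12)/(q^2 + q - 30)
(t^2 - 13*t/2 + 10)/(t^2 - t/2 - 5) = (t - 4)/(t + 2)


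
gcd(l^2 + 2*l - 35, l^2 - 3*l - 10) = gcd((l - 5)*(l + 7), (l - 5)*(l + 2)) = l - 5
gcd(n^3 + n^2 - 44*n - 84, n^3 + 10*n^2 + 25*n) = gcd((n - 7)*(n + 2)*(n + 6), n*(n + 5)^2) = 1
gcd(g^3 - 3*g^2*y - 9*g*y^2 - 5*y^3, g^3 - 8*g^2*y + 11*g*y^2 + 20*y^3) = -g^2 + 4*g*y + 5*y^2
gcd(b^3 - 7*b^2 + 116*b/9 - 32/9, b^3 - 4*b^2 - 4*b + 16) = b - 4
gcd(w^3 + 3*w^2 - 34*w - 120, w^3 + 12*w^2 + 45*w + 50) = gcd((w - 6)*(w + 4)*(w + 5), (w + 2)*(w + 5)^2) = w + 5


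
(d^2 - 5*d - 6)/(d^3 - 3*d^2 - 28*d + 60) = (d + 1)/(d^2 + 3*d - 10)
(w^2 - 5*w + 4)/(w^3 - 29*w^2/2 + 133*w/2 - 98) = 2*(w - 1)/(2*w^2 - 21*w + 49)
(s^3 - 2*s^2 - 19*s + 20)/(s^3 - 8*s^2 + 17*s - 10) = (s + 4)/(s - 2)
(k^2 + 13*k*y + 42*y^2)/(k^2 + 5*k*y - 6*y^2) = (-k - 7*y)/(-k + y)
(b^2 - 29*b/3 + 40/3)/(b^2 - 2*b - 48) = (b - 5/3)/(b + 6)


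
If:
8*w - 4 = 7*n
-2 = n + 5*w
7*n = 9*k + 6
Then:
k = -170/129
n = -36/43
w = -10/43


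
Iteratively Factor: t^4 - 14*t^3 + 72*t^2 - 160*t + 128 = (t - 4)*(t^3 - 10*t^2 + 32*t - 32) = (t - 4)^2*(t^2 - 6*t + 8) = (t - 4)^3*(t - 2)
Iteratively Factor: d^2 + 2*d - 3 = (d - 1)*(d + 3)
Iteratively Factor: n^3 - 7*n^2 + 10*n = (n)*(n^2 - 7*n + 10) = n*(n - 5)*(n - 2)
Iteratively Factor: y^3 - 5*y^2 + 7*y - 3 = (y - 1)*(y^2 - 4*y + 3) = (y - 1)^2*(y - 3)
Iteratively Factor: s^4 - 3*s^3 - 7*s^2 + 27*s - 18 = (s + 3)*(s^3 - 6*s^2 + 11*s - 6) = (s - 3)*(s + 3)*(s^2 - 3*s + 2) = (s - 3)*(s - 1)*(s + 3)*(s - 2)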